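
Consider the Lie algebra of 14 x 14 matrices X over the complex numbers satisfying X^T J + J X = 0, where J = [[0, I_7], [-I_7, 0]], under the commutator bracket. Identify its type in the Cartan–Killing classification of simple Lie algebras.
C_7 (sp(14))

This is sp(14), which has dimension 14(14+1)/2 = 105 and rank 14/2 = 7. In the classification of classical Lie algebras, the symplectic algebra sp(2n) has type C_n; here n = 7, so the Dynkin diagram is a chain of 7 nodes with a double edge at one end; the terminal node there is the unique long simple root (C_7). Hence the type is C_7.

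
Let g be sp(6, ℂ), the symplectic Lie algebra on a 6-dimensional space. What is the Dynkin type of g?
C_3 (sp(6))

This is sp(6), which has dimension 6(6+1)/2 = 21 and rank 6/2 = 3. In the classification of classical Lie algebras, the symplectic algebra sp(2n) has type C_n; here n = 3, so the Dynkin diagram is a chain of 3 nodes with a double edge at one end; the terminal node there is the unique long simple root (C_3). Hence the type is C_3.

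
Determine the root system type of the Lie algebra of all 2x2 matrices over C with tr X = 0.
This is sl(2), which has dimension 2^2 - 1 = 3 and rank 2 - 1 = 1 (a Cartan subalgebra is the diagonal traceless matrices). In the classification of classical Lie algebras, the special linear algebra sl(n+1) has type A_n; here n = 1, so the Dynkin diagram is a chain of 1 nodes with single edges (A_1). Hence the type is A_1.

A_1 (sl(2))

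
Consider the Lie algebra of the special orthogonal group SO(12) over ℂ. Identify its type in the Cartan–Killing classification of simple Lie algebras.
This is so(12) with 12 even, which has dimension 12(12-1)/2 = 66 and rank 12/2 = 6. In the classification of classical Lie algebras, the orthogonal algebra so(2n) in an even number of variables has type D_n; here n = 6, so the Dynkin diagram is a chain of 4 nodes with a fork of two nodes at one end (D_6). Hence the type is D_6.

D_6 (so(12))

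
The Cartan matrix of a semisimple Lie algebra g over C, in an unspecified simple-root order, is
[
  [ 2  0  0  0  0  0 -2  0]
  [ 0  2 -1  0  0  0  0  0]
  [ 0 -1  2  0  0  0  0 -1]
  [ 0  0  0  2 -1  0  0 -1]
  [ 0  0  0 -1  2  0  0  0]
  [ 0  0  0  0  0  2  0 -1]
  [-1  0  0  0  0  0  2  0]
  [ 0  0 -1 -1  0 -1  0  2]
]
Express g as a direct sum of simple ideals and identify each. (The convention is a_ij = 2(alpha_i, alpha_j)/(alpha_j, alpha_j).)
B2 + E6

The diagram associated to this matrix has two connected components: the simple roots {alpha_1, alpha_7} form a chain of 2 nodes with a double edge at one end; the terminal node there is the unique short simple root (B_2), and {alpha_2, alpha_3, alpha_4, alpha_5, alpha_6, alpha_8} form a chain of 5 nodes with one extra node attached to the third node from one end (E_6). A semisimple Lie algebra decomposes uniquely as the direct sum of simple ideals, one per connected component of its Dynkin diagram, so g ≅ B_2 ⊕ E_6 (dimension 10 + 78 = 88).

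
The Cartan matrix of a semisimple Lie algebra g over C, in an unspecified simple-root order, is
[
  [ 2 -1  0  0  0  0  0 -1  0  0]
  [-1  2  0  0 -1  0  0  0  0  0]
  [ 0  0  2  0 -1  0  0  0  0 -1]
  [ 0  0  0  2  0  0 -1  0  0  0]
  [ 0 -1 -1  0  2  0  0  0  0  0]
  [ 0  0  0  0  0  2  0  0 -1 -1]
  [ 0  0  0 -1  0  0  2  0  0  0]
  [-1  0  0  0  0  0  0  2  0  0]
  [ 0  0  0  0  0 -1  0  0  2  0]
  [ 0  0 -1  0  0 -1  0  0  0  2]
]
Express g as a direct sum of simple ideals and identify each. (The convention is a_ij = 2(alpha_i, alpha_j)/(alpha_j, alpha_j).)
A_2 + A_8

The diagram associated to this matrix has two connected components: the simple roots {alpha_4, alpha_7} form a chain of 2 nodes with single edges (A_2), and {alpha_1, alpha_2, alpha_3, alpha_5, alpha_6, alpha_8, alpha_9, alpha_10} form a chain of 8 nodes with single edges (A_8). A semisimple Lie algebra decomposes uniquely as the direct sum of simple ideals, one per connected component of its Dynkin diagram, so g ≅ A_2 ⊕ A_8 (dimension 8 + 80 = 88).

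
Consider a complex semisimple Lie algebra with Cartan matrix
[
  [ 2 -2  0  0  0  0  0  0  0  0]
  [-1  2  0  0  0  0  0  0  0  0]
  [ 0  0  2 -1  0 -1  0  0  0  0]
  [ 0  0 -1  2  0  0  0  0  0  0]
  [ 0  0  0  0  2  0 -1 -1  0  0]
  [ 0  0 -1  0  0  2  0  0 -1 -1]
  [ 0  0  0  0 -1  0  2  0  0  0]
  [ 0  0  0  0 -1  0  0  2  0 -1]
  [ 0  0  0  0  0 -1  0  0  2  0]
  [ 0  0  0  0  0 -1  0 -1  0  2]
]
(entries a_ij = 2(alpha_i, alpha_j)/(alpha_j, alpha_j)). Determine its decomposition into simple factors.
The diagram associated to this matrix has two connected components: the simple roots {alpha_1, alpha_2} form a chain of 2 nodes with a double edge at one end; the terminal node there is the unique short simple root (B_2), and {alpha_3, alpha_4, alpha_5, alpha_6, alpha_7, alpha_8, alpha_9, alpha_10} form a chain of 7 nodes with one extra node attached to the third node from one end (E_8). A semisimple Lie algebra decomposes uniquely as the direct sum of simple ideals, one per connected component of its Dynkin diagram, so g ≅ B_2 ⊕ E_8 (dimension 10 + 248 = 258).

type B_2 + type E_8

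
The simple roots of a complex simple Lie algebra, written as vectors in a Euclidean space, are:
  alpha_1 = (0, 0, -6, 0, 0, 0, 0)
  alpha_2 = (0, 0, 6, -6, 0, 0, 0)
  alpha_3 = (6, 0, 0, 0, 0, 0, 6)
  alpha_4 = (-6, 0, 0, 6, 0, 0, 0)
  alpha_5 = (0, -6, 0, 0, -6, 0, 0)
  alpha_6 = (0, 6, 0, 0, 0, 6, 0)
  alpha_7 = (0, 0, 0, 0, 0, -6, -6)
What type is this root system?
Compute the Cartan integers a_ij = 2(alpha_i, alpha_j)/(alpha_j, alpha_j); the resulting 7x7 Cartan matrix is
[[2, -1, 0, 0, 0, 0, 0], [-2, 2, 0, -1, 0, 0, 0], [0, 0, 2, -1, 0, 0, -1], [0, -1, -1, 2, 0, 0, 0], [0, 0, 0, 0, 2, -1, 0], [0, 0, 0, 0, -1, 2, -1], [0, 0, -1, 0, 0, -1, 2]].
The roots have two lengths (squared-length ratio 2:1); the short ones are alpha_{1}. The associated Dynkin diagram is a chain of 7 nodes with a double edge at one end; the terminal node there is the unique short simple root (B_7), so the type is B_7 (the algebra so(15)).

type B_7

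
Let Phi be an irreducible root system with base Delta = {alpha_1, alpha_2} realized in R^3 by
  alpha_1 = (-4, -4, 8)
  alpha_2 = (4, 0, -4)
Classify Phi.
Compute the Cartan integers a_ij = 2(alpha_i, alpha_j)/(alpha_j, alpha_j); the resulting 2x2 Cartan matrix is
[[2, -3], [-1, 2]].
The roots have two lengths (squared-length ratio 3:1); the short ones are alpha_{2}. The associated Dynkin diagram is two nodes joined by a triple edge (G_2), so the type is G_2.

type G_2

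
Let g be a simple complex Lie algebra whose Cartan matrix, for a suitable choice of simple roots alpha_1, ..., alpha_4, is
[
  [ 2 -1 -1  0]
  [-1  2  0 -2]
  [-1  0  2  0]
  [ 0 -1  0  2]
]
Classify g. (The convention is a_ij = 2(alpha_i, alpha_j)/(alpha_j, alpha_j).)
The matrix has rank 4 with 2's on the diagonal. Reading the off-diagonal entries as Dynkin edges (a single edge where a_ij = a_ji = -1; a double or triple edge where a_ij * a_ji = 2 or 3), the diagram is a chain of 4 nodes with a double edge at one end; the terminal node there is the unique short simple root (B_4). One simple-root ordering that puts it in standard form is (alpha_3, alpha_1, alpha_2, alpha_4). So the algebra is type B_4, i.e. so(9).

B4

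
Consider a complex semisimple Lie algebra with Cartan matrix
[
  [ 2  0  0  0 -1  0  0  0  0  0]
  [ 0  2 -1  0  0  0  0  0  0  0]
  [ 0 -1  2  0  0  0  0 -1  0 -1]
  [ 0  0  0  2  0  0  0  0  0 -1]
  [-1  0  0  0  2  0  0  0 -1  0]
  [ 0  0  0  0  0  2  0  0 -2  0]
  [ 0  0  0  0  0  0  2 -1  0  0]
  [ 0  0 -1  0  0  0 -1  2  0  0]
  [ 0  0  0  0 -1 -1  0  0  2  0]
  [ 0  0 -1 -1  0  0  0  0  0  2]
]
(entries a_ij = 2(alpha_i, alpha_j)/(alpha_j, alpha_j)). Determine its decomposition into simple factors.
C_4 + E_6

The diagram associated to this matrix has two connected components: the simple roots {alpha_1, alpha_5, alpha_6, alpha_9} form a chain of 4 nodes with a double edge at one end; the terminal node there is the unique long simple root (C_4), and {alpha_2, alpha_3, alpha_4, alpha_7, alpha_8, alpha_10} form a chain of 5 nodes with one extra node attached to the third node from one end (E_6). A semisimple Lie algebra decomposes uniquely as the direct sum of simple ideals, one per connected component of its Dynkin diagram, so g ≅ C_4 ⊕ E_6 (dimension 36 + 78 = 114).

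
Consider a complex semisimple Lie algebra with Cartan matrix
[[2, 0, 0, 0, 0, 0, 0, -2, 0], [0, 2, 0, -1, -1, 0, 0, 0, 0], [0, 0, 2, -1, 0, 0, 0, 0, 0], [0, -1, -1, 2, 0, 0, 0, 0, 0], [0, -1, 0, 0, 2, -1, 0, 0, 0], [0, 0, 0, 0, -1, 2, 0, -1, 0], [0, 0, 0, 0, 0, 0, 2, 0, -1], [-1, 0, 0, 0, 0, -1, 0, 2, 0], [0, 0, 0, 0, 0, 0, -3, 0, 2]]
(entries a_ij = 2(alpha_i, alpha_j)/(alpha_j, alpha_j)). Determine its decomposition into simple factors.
The diagram associated to this matrix has two connected components: the simple roots {alpha_1, alpha_2, alpha_3, alpha_4, alpha_5, alpha_6, alpha_8} form a chain of 7 nodes with a double edge at one end; the terminal node there is the unique long simple root (C_7), and {alpha_7, alpha_9} form two nodes joined by a triple edge (G_2). A semisimple Lie algebra decomposes uniquely as the direct sum of simple ideals, one per connected component of its Dynkin diagram, so g ≅ C_7 ⊕ G_2 (dimension 105 + 14 = 119).

C_7 + G_2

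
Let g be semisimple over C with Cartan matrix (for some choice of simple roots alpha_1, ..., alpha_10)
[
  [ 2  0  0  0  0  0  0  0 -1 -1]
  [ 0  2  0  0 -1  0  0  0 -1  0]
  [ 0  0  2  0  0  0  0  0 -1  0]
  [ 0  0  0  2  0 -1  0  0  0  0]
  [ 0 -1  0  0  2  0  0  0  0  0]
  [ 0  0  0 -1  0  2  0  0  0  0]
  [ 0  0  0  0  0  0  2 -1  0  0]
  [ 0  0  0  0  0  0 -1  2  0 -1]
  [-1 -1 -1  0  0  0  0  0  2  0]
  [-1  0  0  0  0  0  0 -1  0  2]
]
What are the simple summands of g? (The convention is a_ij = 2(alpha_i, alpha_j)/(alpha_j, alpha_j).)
The diagram associated to this matrix has two connected components: the simple roots {alpha_4, alpha_6} form a chain of 2 nodes with single edges (A_2), and {alpha_1, alpha_2, alpha_3, alpha_5, alpha_7, alpha_8, alpha_9, alpha_10} form a chain of 7 nodes with one extra node attached to the third node from one end (E_8). A semisimple Lie algebra decomposes uniquely as the direct sum of simple ideals, one per connected component of its Dynkin diagram, so g ≅ A_2 ⊕ E_8 (dimension 8 + 248 = 256).

A2 ⊕ E8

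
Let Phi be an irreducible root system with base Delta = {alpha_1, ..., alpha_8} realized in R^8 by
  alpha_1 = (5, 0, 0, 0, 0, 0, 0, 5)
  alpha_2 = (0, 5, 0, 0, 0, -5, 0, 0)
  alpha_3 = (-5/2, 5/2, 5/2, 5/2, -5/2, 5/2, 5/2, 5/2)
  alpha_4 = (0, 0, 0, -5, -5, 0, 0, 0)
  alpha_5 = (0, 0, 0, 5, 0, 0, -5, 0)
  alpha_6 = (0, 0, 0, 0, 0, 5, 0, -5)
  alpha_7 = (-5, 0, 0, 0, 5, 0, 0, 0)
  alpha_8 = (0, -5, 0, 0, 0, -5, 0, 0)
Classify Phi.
Compute the Cartan integers a_ij = 2(alpha_i, alpha_j)/(alpha_j, alpha_j); the resulting 8x8 Cartan matrix is
[[2, 0, 0, 0, 0, -1, -1, 0], [0, 2, 0, 0, 0, -1, 0, 0], [0, 0, 2, 0, 0, 0, 0, -1], [0, 0, 0, 2, -1, 0, -1, 0], [0, 0, 0, -1, 2, 0, 0, 0], [-1, -1, 0, 0, 0, 2, 0, -1], [-1, 0, 0, -1, 0, 0, 2, 0], [0, 0, -1, 0, 0, -1, 0, 2]].
All simple roots have the same length, so the diagram is simply laced. The associated Dynkin diagram is a chain of 7 nodes with one extra node attached to the third node from one end (E_8), so the type is E_8.

E8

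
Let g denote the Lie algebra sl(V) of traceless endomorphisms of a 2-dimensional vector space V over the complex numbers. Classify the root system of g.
A_1

This is sl(2), which has dimension 2^2 - 1 = 3 and rank 2 - 1 = 1 (a Cartan subalgebra is the diagonal traceless matrices). In the classification of classical Lie algebras, the special linear algebra sl(n+1) has type A_n; here n = 1, so the Dynkin diagram is a chain of 1 nodes with single edges (A_1). Hence the type is A_1.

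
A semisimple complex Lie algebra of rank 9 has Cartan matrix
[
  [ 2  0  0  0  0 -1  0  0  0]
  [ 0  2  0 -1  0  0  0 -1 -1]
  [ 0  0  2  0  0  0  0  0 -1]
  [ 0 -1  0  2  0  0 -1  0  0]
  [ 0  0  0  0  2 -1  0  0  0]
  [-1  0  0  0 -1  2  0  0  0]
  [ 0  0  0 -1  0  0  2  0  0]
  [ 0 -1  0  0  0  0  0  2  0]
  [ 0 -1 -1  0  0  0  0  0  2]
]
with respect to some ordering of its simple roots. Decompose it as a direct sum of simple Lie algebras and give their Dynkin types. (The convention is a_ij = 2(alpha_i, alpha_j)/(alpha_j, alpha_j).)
A_3 (sl(4)) ⊕ E_6

The diagram associated to this matrix has two connected components: the simple roots {alpha_1, alpha_5, alpha_6} form a chain of 3 nodes with single edges (A_3), and {alpha_2, alpha_3, alpha_4, alpha_7, alpha_8, alpha_9} form a chain of 5 nodes with one extra node attached to the third node from one end (E_6). A semisimple Lie algebra decomposes uniquely as the direct sum of simple ideals, one per connected component of its Dynkin diagram, so g ≅ A_3 ⊕ E_6 (dimension 15 + 78 = 93).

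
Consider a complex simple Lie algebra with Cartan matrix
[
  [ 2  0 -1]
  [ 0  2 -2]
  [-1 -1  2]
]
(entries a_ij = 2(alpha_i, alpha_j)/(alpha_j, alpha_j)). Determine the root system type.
C3

The matrix has rank 3 with 2's on the diagonal. Reading the off-diagonal entries as Dynkin edges (a single edge where a_ij = a_ji = -1; a double or triple edge where a_ij * a_ji = 2 or 3), the diagram is a chain of 3 nodes with a double edge at one end; the terminal node there is the unique long simple root (C_3). One simple-root ordering that puts it in standard form is (alpha_1, alpha_3, alpha_2). So the algebra is type C_3, i.e. sp(6).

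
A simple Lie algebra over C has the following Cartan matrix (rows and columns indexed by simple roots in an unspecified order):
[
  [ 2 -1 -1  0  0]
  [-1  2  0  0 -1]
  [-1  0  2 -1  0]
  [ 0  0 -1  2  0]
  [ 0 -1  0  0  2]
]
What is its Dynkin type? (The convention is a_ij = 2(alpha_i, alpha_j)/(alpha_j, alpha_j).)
The matrix has rank 5 with 2's on the diagonal. Reading the off-diagonal entries as Dynkin edges (a single edge where a_ij = a_ji = -1; a double or triple edge where a_ij * a_ji = 2 or 3), the diagram is a chain of 5 nodes with single edges (A_5). One simple-root ordering that puts it in standard form is (alpha_5, alpha_2, alpha_1, alpha_3, alpha_4). So the algebra is type A_5, i.e. sl(6).

A5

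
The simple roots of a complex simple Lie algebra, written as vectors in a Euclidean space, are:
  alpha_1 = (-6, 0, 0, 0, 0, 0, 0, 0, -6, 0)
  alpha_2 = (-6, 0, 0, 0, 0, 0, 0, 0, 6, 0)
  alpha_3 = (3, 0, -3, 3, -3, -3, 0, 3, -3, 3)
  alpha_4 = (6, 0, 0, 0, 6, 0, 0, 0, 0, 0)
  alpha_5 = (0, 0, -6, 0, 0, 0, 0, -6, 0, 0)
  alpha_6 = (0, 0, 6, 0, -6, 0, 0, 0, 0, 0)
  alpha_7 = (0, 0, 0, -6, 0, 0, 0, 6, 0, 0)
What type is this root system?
Compute the Cartan integers a_ij = 2(alpha_i, alpha_j)/(alpha_j, alpha_j); the resulting 7x7 Cartan matrix is
[[2, 0, 0, -1, 0, 0, 0], [0, 2, -1, -1, 0, 0, 0], [0, -1, 2, 0, 0, 0, 0], [-1, -1, 0, 2, 0, -1, 0], [0, 0, 0, 0, 2, -1, -1], [0, 0, 0, -1, -1, 2, 0], [0, 0, 0, 0, -1, 0, 2]].
All simple roots have the same length, so the diagram is simply laced. The associated Dynkin diagram is a chain of 6 nodes with one extra node attached to the third node from one end (E_7), so the type is E_7.

E_7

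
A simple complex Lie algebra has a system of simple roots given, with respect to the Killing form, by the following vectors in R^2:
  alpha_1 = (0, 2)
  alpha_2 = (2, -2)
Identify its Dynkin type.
Compute the Cartan integers a_ij = 2(alpha_i, alpha_j)/(alpha_j, alpha_j); the resulting 2x2 Cartan matrix is
[[2, -1], [-2, 2]].
The roots have two lengths (squared-length ratio 2:1); the short ones are alpha_{1}. The associated Dynkin diagram is a chain of 2 nodes with a double edge at one end; the terminal node there is the unique short simple root (B_2), so the type is B_2 (the algebra so(5)).

B_2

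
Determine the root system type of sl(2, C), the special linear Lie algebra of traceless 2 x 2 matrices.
This is sl(2), which has dimension 2^2 - 1 = 3 and rank 2 - 1 = 1 (a Cartan subalgebra is the diagonal traceless matrices). In the classification of classical Lie algebras, the special linear algebra sl(n+1) has type A_n; here n = 1, so the Dynkin diagram is a chain of 1 nodes with single edges (A_1). Hence the type is A_1.

A_1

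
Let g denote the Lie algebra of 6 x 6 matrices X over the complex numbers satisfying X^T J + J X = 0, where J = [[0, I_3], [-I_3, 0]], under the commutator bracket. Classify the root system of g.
This is sp(6), which has dimension 6(6+1)/2 = 21 and rank 6/2 = 3. In the classification of classical Lie algebras, the symplectic algebra sp(2n) has type C_n; here n = 3, so the Dynkin diagram is a chain of 3 nodes with a double edge at one end; the terminal node there is the unique long simple root (C_3). Hence the type is C_3.

type C_3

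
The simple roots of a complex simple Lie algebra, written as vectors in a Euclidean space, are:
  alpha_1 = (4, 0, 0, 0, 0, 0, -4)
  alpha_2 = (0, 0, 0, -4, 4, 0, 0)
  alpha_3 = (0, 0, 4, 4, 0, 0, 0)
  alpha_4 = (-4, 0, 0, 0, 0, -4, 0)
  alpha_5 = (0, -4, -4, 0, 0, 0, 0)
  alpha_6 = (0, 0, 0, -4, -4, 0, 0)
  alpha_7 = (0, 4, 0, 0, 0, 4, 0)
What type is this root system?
Compute the Cartan integers a_ij = 2(alpha_i, alpha_j)/(alpha_j, alpha_j); the resulting 7x7 Cartan matrix is
[[2, 0, 0, -1, 0, 0, 0], [0, 2, -1, 0, 0, 0, 0], [0, -1, 2, 0, -1, -1, 0], [-1, 0, 0, 2, 0, 0, -1], [0, 0, -1, 0, 2, 0, -1], [0, 0, -1, 0, 0, 2, 0], [0, 0, 0, -1, -1, 0, 2]].
All simple roots have the same length, so the diagram is simply laced. The associated Dynkin diagram is a chain of 5 nodes with a fork of two nodes at one end (D_7), so the type is D_7 (the algebra so(14)).

D_7 (so(14))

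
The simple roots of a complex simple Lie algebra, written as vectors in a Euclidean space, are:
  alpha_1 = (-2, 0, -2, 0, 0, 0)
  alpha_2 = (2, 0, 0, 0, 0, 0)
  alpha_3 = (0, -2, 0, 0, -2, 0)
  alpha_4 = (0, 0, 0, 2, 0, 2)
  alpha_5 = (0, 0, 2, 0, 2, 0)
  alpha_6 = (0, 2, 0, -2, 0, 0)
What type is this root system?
Compute the Cartan integers a_ij = 2(alpha_i, alpha_j)/(alpha_j, alpha_j); the resulting 6x6 Cartan matrix is
[[2, -2, 0, 0, -1, 0], [-1, 2, 0, 0, 0, 0], [0, 0, 2, 0, -1, -1], [0, 0, 0, 2, 0, -1], [-1, 0, -1, 0, 2, 0], [0, 0, -1, -1, 0, 2]].
The roots have two lengths (squared-length ratio 2:1); the short ones are alpha_{2}. The associated Dynkin diagram is a chain of 6 nodes with a double edge at one end; the terminal node there is the unique short simple root (B_6), so the type is B_6 (the algebra so(13)).

type B_6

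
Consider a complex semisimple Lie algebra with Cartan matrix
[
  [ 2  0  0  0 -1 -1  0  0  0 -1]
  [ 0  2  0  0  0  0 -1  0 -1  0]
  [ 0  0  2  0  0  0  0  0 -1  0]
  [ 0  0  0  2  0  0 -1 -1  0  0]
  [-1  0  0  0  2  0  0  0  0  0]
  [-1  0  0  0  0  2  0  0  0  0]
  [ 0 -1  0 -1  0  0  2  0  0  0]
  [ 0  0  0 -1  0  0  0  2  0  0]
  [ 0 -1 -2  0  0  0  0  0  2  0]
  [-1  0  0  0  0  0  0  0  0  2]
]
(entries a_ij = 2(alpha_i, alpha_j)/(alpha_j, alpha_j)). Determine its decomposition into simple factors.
The diagram associated to this matrix has two connected components: the simple roots {alpha_2, alpha_3, alpha_4, alpha_7, alpha_8, alpha_9} form a chain of 6 nodes with a double edge at one end; the terminal node there is the unique short simple root (B_6), and {alpha_1, alpha_5, alpha_6, alpha_10} form a chain of 2 nodes with a fork of two nodes at one end (D_4). A semisimple Lie algebra decomposes uniquely as the direct sum of simple ideals, one per connected component of its Dynkin diagram, so g ≅ B_6 ⊕ D_4 (dimension 78 + 28 = 106).

B6 + D4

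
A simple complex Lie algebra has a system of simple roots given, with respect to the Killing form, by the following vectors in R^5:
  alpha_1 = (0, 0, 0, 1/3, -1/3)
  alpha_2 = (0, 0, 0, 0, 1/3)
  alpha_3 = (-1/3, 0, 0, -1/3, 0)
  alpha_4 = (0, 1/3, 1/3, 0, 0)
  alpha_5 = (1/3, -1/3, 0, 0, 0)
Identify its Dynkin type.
Compute the Cartan integers a_ij = 2(alpha_i, alpha_j)/(alpha_j, alpha_j); the resulting 5x5 Cartan matrix is
[[2, -2, -1, 0, 0], [-1, 2, 0, 0, 0], [-1, 0, 2, 0, -1], [0, 0, 0, 2, -1], [0, 0, -1, -1, 2]].
The roots have two lengths (squared-length ratio 2:1); the short ones are alpha_{2}. The associated Dynkin diagram is a chain of 5 nodes with a double edge at one end; the terminal node there is the unique short simple root (B_5), so the type is B_5 (the algebra so(11)).

type B_5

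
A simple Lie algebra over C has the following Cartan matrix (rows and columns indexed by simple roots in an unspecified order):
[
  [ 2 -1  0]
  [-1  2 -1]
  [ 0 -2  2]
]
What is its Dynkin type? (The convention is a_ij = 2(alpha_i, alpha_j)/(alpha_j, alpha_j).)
The matrix has rank 3 with 2's on the diagonal. Reading the off-diagonal entries as Dynkin edges (a single edge where a_ij = a_ji = -1; a double or triple edge where a_ij * a_ji = 2 or 3), the diagram is a chain of 3 nodes with a double edge at one end; the terminal node there is the unique long simple root (C_3). One simple-root ordering that puts it in standard form is (alpha_1, alpha_2, alpha_3). So the algebra is type C_3, i.e. sp(6).

C3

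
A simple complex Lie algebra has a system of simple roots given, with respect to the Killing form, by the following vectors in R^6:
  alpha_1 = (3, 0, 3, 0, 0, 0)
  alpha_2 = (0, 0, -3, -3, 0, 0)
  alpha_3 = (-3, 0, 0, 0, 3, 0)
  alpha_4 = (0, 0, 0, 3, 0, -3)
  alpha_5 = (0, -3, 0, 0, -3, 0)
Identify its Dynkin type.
A5

Compute the Cartan integers a_ij = 2(alpha_i, alpha_j)/(alpha_j, alpha_j); the resulting 5x5 Cartan matrix is
[[2, -1, -1, 0, 0], [-1, 2, 0, -1, 0], [-1, 0, 2, 0, -1], [0, -1, 0, 2, 0], [0, 0, -1, 0, 2]].
All simple roots have the same length, so the diagram is simply laced. The associated Dynkin diagram is a chain of 5 nodes with single edges (A_5), so the type is A_5 (the algebra sl(6)).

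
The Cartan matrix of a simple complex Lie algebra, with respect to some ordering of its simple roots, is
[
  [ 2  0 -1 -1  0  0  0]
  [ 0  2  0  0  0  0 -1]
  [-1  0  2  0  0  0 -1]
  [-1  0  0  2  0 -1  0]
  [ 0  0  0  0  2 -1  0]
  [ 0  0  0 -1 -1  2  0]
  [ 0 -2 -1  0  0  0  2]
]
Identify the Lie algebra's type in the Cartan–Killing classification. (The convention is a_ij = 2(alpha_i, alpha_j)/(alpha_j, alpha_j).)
The matrix has rank 7 with 2's on the diagonal. Reading the off-diagonal entries as Dynkin edges (a single edge where a_ij = a_ji = -1; a double or triple edge where a_ij * a_ji = 2 or 3), the diagram is a chain of 7 nodes with a double edge at one end; the terminal node there is the unique short simple root (B_7). One simple-root ordering that puts it in standard form is (alpha_5, alpha_6, alpha_4, alpha_1, alpha_3, alpha_7, alpha_2). So the algebra is type B_7, i.e. so(15).

type B_7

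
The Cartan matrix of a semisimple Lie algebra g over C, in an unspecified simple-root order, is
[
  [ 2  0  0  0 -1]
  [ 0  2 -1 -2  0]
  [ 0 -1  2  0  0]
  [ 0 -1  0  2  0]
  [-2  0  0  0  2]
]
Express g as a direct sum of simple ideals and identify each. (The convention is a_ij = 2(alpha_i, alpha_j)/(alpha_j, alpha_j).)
type B_2 ⊕ type B_3

The diagram associated to this matrix has two connected components: the simple roots {alpha_1, alpha_5} form a chain of 2 nodes with a double edge at one end; the terminal node there is the unique short simple root (B_2), and {alpha_2, alpha_3, alpha_4} form a chain of 3 nodes with a double edge at one end; the terminal node there is the unique short simple root (B_3). A semisimple Lie algebra decomposes uniquely as the direct sum of simple ideals, one per connected component of its Dynkin diagram, so g ≅ B_2 ⊕ B_3 (dimension 10 + 21 = 31).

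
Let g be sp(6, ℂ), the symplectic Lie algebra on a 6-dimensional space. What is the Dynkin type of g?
C_3

This is sp(6), which has dimension 6(6+1)/2 = 21 and rank 6/2 = 3. In the classification of classical Lie algebras, the symplectic algebra sp(2n) has type C_n; here n = 3, so the Dynkin diagram is a chain of 3 nodes with a double edge at one end; the terminal node there is the unique long simple root (C_3). Hence the type is C_3.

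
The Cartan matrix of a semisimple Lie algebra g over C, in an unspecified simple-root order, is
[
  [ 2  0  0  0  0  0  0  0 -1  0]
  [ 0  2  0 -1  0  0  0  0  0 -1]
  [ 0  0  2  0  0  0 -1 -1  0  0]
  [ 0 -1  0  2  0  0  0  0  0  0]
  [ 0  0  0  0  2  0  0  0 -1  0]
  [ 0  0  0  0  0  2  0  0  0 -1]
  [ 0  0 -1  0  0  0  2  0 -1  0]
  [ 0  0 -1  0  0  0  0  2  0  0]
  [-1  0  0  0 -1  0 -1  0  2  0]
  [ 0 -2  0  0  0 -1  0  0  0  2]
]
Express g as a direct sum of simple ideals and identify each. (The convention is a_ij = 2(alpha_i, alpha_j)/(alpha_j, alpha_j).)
D_6 ⊕ F_4

The diagram associated to this matrix has two connected components: the simple roots {alpha_1, alpha_3, alpha_5, alpha_7, alpha_8, alpha_9} form a chain of 4 nodes with a fork of two nodes at one end (D_6), and {alpha_2, alpha_4, alpha_6, alpha_10} form a chain of 4 nodes with a double edge between the middle two (F_4). A semisimple Lie algebra decomposes uniquely as the direct sum of simple ideals, one per connected component of its Dynkin diagram, so g ≅ D_6 ⊕ F_4 (dimension 66 + 52 = 118).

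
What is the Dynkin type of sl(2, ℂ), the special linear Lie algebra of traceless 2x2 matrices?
type A_1

This is sl(2), which has dimension 2^2 - 1 = 3 and rank 2 - 1 = 1 (a Cartan subalgebra is the diagonal traceless matrices). In the classification of classical Lie algebras, the special linear algebra sl(n+1) has type A_n; here n = 1, so the Dynkin diagram is a chain of 1 nodes with single edges (A_1). Hence the type is A_1.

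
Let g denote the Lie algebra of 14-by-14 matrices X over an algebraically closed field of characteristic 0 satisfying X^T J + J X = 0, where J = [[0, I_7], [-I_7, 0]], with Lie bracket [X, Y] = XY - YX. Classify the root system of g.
C_7 (sp(14))

This is sp(14), which has dimension 14(14+1)/2 = 105 and rank 14/2 = 7. In the classification of classical Lie algebras, the symplectic algebra sp(2n) has type C_n; here n = 7, so the Dynkin diagram is a chain of 7 nodes with a double edge at one end; the terminal node there is the unique long simple root (C_7). Hence the type is C_7.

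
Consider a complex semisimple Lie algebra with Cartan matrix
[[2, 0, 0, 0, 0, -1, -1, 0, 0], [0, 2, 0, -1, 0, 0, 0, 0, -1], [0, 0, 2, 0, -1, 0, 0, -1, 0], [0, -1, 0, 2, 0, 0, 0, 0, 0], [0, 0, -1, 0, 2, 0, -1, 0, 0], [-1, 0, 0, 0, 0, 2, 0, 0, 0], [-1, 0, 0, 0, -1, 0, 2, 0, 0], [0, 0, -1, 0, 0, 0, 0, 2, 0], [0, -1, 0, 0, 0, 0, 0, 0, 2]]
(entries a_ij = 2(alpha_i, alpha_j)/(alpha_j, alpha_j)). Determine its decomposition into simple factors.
A3 + A6

The diagram associated to this matrix has two connected components: the simple roots {alpha_2, alpha_4, alpha_9} form a chain of 3 nodes with single edges (A_3), and {alpha_1, alpha_3, alpha_5, alpha_6, alpha_7, alpha_8} form a chain of 6 nodes with single edges (A_6). A semisimple Lie algebra decomposes uniquely as the direct sum of simple ideals, one per connected component of its Dynkin diagram, so g ≅ A_3 ⊕ A_6 (dimension 15 + 48 = 63).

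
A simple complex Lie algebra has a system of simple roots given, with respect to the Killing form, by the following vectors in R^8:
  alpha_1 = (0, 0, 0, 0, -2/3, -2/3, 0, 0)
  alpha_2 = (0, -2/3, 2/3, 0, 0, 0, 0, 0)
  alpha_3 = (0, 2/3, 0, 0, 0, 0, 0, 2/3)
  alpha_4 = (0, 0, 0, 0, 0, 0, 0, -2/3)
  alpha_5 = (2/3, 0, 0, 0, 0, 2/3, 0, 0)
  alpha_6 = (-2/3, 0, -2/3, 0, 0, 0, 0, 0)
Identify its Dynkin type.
Compute the Cartan integers a_ij = 2(alpha_i, alpha_j)/(alpha_j, alpha_j); the resulting 6x6 Cartan matrix is
[[2, 0, 0, 0, -1, 0], [0, 2, -1, 0, 0, -1], [0, -1, 2, -2, 0, 0], [0, 0, -1, 2, 0, 0], [-1, 0, 0, 0, 2, -1], [0, -1, 0, 0, -1, 2]].
The roots have two lengths (squared-length ratio 2:1); the short ones are alpha_{4}. The associated Dynkin diagram is a chain of 6 nodes with a double edge at one end; the terminal node there is the unique short simple root (B_6), so the type is B_6 (the algebra so(13)).

type B_6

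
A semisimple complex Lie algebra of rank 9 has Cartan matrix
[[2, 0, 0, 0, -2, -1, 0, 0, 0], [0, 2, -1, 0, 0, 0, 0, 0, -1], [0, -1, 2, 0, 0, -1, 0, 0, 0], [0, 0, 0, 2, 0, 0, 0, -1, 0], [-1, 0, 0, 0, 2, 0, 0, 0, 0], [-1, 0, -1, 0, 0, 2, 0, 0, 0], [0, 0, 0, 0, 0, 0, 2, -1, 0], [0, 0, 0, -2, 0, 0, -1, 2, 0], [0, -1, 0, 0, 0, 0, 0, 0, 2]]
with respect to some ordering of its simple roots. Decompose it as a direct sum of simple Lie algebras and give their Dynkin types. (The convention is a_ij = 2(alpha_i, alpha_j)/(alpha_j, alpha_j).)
The diagram associated to this matrix has two connected components: the simple roots {alpha_4, alpha_7, alpha_8} form a chain of 3 nodes with a double edge at one end; the terminal node there is the unique short simple root (B_3), and {alpha_1, alpha_2, alpha_3, alpha_5, alpha_6, alpha_9} form a chain of 6 nodes with a double edge at one end; the terminal node there is the unique short simple root (B_6). A semisimple Lie algebra decomposes uniquely as the direct sum of simple ideals, one per connected component of its Dynkin diagram, so g ≅ B_3 ⊕ B_6 (dimension 21 + 78 = 99).

B3 ⊕ B6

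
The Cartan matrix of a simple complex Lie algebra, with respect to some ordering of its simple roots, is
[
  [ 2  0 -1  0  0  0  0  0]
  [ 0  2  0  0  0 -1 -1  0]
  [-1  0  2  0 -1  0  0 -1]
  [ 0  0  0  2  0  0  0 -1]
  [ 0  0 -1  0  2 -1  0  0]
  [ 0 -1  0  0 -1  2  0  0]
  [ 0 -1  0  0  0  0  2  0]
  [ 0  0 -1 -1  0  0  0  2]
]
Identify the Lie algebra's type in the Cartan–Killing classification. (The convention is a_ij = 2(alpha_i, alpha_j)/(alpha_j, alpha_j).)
The matrix has rank 8 with 2's on the diagonal. Reading the off-diagonal entries as Dynkin edges (a single edge where a_ij = a_ji = -1; a double or triple edge where a_ij * a_ji = 2 or 3), the diagram is a chain of 7 nodes with one extra node attached to the third node from one end (E_8). One simple-root ordering that puts it in standard form is (alpha_4, alpha_1, alpha_8, alpha_3, alpha_5, alpha_6, alpha_2, alpha_7). So the algebra is type E_8.

E_8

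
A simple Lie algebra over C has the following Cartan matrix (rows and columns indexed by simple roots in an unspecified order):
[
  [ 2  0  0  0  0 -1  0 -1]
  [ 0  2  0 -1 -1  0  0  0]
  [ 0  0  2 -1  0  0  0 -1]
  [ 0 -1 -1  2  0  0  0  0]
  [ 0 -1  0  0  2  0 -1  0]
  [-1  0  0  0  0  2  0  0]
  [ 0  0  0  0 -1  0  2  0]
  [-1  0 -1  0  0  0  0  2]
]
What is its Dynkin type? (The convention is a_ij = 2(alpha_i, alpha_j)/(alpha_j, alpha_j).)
type A_8

The matrix has rank 8 with 2's on the diagonal. Reading the off-diagonal entries as Dynkin edges (a single edge where a_ij = a_ji = -1; a double or triple edge where a_ij * a_ji = 2 or 3), the diagram is a chain of 8 nodes with single edges (A_8). One simple-root ordering that puts it in standard form is (alpha_7, alpha_5, alpha_2, alpha_4, alpha_3, alpha_8, alpha_1, alpha_6). So the algebra is type A_8, i.e. sl(9).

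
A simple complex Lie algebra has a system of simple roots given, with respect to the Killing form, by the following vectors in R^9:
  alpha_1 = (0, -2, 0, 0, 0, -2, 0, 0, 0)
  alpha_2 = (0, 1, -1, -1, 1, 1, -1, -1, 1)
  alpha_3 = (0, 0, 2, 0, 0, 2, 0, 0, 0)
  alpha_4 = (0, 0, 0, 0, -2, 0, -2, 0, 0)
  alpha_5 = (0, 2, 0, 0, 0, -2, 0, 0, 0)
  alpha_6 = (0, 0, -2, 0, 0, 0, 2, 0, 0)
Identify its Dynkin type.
E6

Compute the Cartan integers a_ij = 2(alpha_i, alpha_j)/(alpha_j, alpha_j); the resulting 6x6 Cartan matrix is
[[2, -1, -1, 0, 0, 0], [-1, 2, 0, 0, 0, 0], [-1, 0, 2, 0, -1, -1], [0, 0, 0, 2, 0, -1], [0, 0, -1, 0, 2, 0], [0, 0, -1, -1, 0, 2]].
All simple roots have the same length, so the diagram is simply laced. The associated Dynkin diagram is a chain of 5 nodes with one extra node attached to the third node from one end (E_6), so the type is E_6.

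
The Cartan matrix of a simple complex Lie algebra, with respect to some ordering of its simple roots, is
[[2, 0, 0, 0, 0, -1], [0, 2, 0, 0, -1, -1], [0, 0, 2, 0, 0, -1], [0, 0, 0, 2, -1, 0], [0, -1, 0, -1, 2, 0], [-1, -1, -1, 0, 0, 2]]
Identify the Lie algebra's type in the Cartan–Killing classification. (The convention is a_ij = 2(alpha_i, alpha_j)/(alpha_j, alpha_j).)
D_6

The matrix has rank 6 with 2's on the diagonal. Reading the off-diagonal entries as Dynkin edges (a single edge where a_ij = a_ji = -1; a double or triple edge where a_ij * a_ji = 2 or 3), the diagram is a chain of 4 nodes with a fork of two nodes at one end (D_6). One simple-root ordering that puts it in standard form is (alpha_4, alpha_5, alpha_2, alpha_6, alpha_1, alpha_3). So the algebra is type D_6, i.e. so(12).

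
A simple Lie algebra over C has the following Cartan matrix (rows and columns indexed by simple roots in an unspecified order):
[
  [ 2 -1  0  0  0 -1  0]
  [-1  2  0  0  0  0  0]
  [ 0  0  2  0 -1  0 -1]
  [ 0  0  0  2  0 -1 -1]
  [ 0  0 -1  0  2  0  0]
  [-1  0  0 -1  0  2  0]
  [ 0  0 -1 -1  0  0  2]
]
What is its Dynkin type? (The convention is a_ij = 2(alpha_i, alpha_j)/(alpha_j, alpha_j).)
The matrix has rank 7 with 2's on the diagonal. Reading the off-diagonal entries as Dynkin edges (a single edge where a_ij = a_ji = -1; a double or triple edge where a_ij * a_ji = 2 or 3), the diagram is a chain of 7 nodes with single edges (A_7). One simple-root ordering that puts it in standard form is (alpha_5, alpha_3, alpha_7, alpha_4, alpha_6, alpha_1, alpha_2). So the algebra is type A_7, i.e. sl(8).

A7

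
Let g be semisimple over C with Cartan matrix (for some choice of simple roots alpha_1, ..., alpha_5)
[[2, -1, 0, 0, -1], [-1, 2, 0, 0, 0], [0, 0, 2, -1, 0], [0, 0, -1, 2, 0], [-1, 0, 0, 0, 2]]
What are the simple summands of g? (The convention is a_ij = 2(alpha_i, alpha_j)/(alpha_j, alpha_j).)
The diagram associated to this matrix has two connected components: the simple roots {alpha_3, alpha_4} form a chain of 2 nodes with single edges (A_2), and {alpha_1, alpha_2, alpha_5} form a chain of 3 nodes with single edges (A_3). A semisimple Lie algebra decomposes uniquely as the direct sum of simple ideals, one per connected component of its Dynkin diagram, so g ≅ A_2 ⊕ A_3 (dimension 8 + 15 = 23).

A2 + A3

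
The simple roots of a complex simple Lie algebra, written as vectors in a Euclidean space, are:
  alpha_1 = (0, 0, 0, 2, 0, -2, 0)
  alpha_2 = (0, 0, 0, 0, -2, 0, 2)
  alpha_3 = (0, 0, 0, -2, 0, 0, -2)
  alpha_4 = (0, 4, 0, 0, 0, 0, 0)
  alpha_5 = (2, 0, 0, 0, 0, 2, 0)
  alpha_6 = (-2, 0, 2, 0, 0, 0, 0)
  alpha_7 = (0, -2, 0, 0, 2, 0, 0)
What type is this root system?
Compute the Cartan integers a_ij = 2(alpha_i, alpha_j)/(alpha_j, alpha_j); the resulting 7x7 Cartan matrix is
[[2, 0, -1, 0, -1, 0, 0], [0, 2, -1, 0, 0, 0, -1], [-1, -1, 2, 0, 0, 0, 0], [0, 0, 0, 2, 0, 0, -2], [-1, 0, 0, 0, 2, -1, 0], [0, 0, 0, 0, -1, 2, 0], [0, -1, 0, -1, 0, 0, 2]].
The roots have two lengths (squared-length ratio 2:1); the short ones are alpha_{1,2,3,5,6,7}. The associated Dynkin diagram is a chain of 7 nodes with a double edge at one end; the terminal node there is the unique long simple root (C_7), so the type is C_7 (the algebra sp(14)).

C_7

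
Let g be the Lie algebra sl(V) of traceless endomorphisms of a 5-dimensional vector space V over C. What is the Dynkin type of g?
A_4

This is sl(5), which has dimension 5^2 - 1 = 24 and rank 5 - 1 = 4 (a Cartan subalgebra is the diagonal traceless matrices). In the classification of classical Lie algebras, the special linear algebra sl(n+1) has type A_n; here n = 4, so the Dynkin diagram is a chain of 4 nodes with single edges (A_4). Hence the type is A_4.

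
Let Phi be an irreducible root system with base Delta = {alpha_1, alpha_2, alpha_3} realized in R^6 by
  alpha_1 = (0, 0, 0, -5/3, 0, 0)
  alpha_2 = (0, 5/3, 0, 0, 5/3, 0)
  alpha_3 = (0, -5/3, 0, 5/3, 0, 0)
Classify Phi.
B3

Compute the Cartan integers a_ij = 2(alpha_i, alpha_j)/(alpha_j, alpha_j); the resulting 3x3 Cartan matrix is
[[2, 0, -1], [0, 2, -1], [-2, -1, 2]].
The roots have two lengths (squared-length ratio 2:1); the short ones are alpha_{1}. The associated Dynkin diagram is a chain of 3 nodes with a double edge at one end; the terminal node there is the unique short simple root (B_3), so the type is B_3 (the algebra so(7)).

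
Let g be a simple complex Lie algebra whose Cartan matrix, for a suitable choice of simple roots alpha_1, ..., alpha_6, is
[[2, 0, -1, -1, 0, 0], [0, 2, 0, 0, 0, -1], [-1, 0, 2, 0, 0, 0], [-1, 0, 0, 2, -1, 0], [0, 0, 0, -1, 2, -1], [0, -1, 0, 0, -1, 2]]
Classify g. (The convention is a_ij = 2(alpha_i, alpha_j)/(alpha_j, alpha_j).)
type A_6

The matrix has rank 6 with 2's on the diagonal. Reading the off-diagonal entries as Dynkin edges (a single edge where a_ij = a_ji = -1; a double or triple edge where a_ij * a_ji = 2 or 3), the diagram is a chain of 6 nodes with single edges (A_6). One simple-root ordering that puts it in standard form is (alpha_2, alpha_6, alpha_5, alpha_4, alpha_1, alpha_3). So the algebra is type A_6, i.e. sl(7).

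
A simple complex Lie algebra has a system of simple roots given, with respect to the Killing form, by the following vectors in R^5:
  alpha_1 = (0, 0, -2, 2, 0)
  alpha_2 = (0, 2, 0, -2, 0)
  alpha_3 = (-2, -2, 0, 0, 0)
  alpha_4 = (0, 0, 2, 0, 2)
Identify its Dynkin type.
A_4

Compute the Cartan integers a_ij = 2(alpha_i, alpha_j)/(alpha_j, alpha_j); the resulting 4x4 Cartan matrix is
[[2, -1, 0, -1], [-1, 2, -1, 0], [0, -1, 2, 0], [-1, 0, 0, 2]].
All simple roots have the same length, so the diagram is simply laced. The associated Dynkin diagram is a chain of 4 nodes with single edges (A_4), so the type is A_4 (the algebra sl(5)).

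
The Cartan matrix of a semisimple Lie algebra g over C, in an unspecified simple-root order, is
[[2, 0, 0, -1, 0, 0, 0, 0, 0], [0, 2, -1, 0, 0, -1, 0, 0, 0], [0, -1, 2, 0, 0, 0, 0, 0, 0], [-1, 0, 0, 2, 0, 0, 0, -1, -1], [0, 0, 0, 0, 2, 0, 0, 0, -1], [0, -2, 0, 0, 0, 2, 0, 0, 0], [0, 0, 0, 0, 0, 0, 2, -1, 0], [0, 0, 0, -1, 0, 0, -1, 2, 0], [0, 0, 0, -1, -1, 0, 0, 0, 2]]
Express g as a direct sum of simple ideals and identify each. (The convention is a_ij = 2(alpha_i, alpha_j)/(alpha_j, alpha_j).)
C3 + E6

The diagram associated to this matrix has two connected components: the simple roots {alpha_2, alpha_3, alpha_6} form a chain of 3 nodes with a double edge at one end; the terminal node there is the unique long simple root (C_3), and {alpha_1, alpha_4, alpha_5, alpha_7, alpha_8, alpha_9} form a chain of 5 nodes with one extra node attached to the third node from one end (E_6). A semisimple Lie algebra decomposes uniquely as the direct sum of simple ideals, one per connected component of its Dynkin diagram, so g ≅ C_3 ⊕ E_6 (dimension 21 + 78 = 99).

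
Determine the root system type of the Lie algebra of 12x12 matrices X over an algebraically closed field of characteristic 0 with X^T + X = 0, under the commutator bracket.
This is so(12) with 12 even, which has dimension 12(12-1)/2 = 66 and rank 12/2 = 6. In the classification of classical Lie algebras, the orthogonal algebra so(2n) in an even number of variables has type D_n; here n = 6, so the Dynkin diagram is a chain of 4 nodes with a fork of two nodes at one end (D_6). Hence the type is D_6.

type D_6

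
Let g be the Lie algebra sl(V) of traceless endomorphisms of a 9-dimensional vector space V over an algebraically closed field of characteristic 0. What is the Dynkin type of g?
A_8

This is sl(9), which has dimension 9^2 - 1 = 80 and rank 9 - 1 = 8 (a Cartan subalgebra is the diagonal traceless matrices). In the classification of classical Lie algebras, the special linear algebra sl(n+1) has type A_n; here n = 8, so the Dynkin diagram is a chain of 8 nodes with single edges (A_8). Hence the type is A_8.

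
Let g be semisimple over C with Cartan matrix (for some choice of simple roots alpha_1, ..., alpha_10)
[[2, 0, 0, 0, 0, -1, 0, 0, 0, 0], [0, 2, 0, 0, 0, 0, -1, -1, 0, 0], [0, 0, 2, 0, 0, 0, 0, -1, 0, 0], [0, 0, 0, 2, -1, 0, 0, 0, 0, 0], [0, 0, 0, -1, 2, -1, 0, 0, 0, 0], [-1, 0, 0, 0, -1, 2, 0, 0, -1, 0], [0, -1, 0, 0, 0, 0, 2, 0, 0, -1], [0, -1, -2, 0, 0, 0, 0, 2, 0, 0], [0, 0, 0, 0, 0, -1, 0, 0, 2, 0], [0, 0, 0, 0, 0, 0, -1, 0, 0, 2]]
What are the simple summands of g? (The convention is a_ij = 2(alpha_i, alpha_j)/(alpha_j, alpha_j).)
The diagram associated to this matrix has two connected components: the simple roots {alpha_2, alpha_3, alpha_7, alpha_8, alpha_10} form a chain of 5 nodes with a double edge at one end; the terminal node there is the unique short simple root (B_5), and {alpha_1, alpha_4, alpha_5, alpha_6, alpha_9} form a chain of 3 nodes with a fork of two nodes at one end (D_5). A semisimple Lie algebra decomposes uniquely as the direct sum of simple ideals, one per connected component of its Dynkin diagram, so g ≅ B_5 ⊕ D_5 (dimension 55 + 45 = 100).

B5 + D5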